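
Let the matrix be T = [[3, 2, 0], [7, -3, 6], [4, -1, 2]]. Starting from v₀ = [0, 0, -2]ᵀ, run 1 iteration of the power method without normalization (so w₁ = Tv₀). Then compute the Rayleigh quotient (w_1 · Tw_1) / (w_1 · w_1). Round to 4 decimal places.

w1 = Tv₀ = (3·0 + 2·0 + 0·(-2); 7·0 + (-3)·0 + 6·(-2); 4·0 + (-1)·0 + 2·(-2)) = (0, -12, -4)
Tw1 = (-24, 12, 4)
w1·Tw1 = 0·(-24) + (-12)·12 + (-4)·4 = -160; w1·w1 = 0·0 + (-12)·(-12) + (-4)·(-4) = 160
λ ≈ -160/160 = -1.0000

λ ≈ -1.0000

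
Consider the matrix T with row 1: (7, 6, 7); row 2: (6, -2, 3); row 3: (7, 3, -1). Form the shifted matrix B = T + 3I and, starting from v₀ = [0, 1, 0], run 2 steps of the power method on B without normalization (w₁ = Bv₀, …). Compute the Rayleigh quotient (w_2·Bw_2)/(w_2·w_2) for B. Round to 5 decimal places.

μ ≈ 16.86684

B = T + 3I has rows (10, 6, 7); (6, 1, 3); (7, 3, 2)
w1 = Bv₀ = (10·0 + 6·1 + 7·0; 6·0 + 1·1 + 3·0; 7·0 + 3·1 + 2·0) = (6, 1, 3)
w2 = Bw1 = (10·6 + 6·1 + 7·3; 6·6 + 1·1 + 3·3; 7·6 + 3·1 + 2·3) = (87, 46, 51)
Bw2 = (1503, 721, 849)
w2·Bw2 = 207226; w2·w2 = 12286; μ ≈ 207226/12286 = 16.86684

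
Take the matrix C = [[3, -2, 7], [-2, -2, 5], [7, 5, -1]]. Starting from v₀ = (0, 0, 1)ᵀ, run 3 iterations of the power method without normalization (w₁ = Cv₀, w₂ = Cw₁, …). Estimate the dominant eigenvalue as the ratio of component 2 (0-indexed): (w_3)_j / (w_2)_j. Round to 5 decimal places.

λ ≈ -2.56000

w1 = Cv₀ = (3·0 + (-2)·0 + 7·1; (-2)·0 + (-2)·0 + 5·1; 7·0 + 5·0 + (-1)·1) = (7, 5, -1)
w2 = Cw1 = (3·7 + (-2)·5 + 7·(-1); (-2)·7 + (-2)·5 + 5·(-1); 7·7 + 5·5 + (-1)·(-1)) = (4, -29, 75)
w3 = Cw2 = (595, 425, -192)
Ratio at component: -192 / 75 = -2.56000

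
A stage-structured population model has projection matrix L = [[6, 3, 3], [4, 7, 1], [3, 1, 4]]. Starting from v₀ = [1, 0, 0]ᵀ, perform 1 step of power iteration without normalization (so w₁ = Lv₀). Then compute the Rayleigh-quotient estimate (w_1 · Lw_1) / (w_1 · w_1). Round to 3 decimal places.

λ ≈ 10.885

w1 = Lv₀ = (6·1 + 3·0 + 3·0; 4·1 + 7·0 + 1·0; 3·1 + 1·0 + 4·0) = (6, 4, 3)
Lw1 = (57, 55, 34)
w1·Lw1 = 6·57 + 4·55 + 3·34 = 664; w1·w1 = 6·6 + 4·4 + 3·3 = 61
λ ≈ 664/61 = 10.885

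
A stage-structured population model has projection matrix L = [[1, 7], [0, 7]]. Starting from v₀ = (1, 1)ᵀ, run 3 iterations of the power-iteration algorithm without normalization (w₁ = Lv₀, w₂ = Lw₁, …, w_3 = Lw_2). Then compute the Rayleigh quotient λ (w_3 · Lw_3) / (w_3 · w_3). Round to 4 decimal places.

7.0014

w1 = Lv₀ = (8, 7)
w2 = Lw1 = (57, 49)
w3 = Lw2 = (400, 343)
Lw3 = (2801, 2401)
w3·Lw3 = 400·2801 + 343·2401 = 1943943; w3·w3 = 400·400 + 343·343 = 277649
λ ≈ 1943943/277649 = 7.0014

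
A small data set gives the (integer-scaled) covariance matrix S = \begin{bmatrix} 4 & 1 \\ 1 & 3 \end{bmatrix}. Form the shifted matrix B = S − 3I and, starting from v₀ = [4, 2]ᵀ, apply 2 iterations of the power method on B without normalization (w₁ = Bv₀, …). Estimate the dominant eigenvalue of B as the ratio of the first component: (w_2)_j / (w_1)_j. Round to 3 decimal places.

B = S − 3I has rows (1, 1); (1, 0)
w1 = Bv₀ = (1·4 + 1·2; 1·4 + 0·2) = (6, 4)
w2 = Bw1 = (1·6 + 1·4; 1·6 + 0·4) = (10, 6)
Ratio: 10/6 = 1.667

μ ≈ 1.667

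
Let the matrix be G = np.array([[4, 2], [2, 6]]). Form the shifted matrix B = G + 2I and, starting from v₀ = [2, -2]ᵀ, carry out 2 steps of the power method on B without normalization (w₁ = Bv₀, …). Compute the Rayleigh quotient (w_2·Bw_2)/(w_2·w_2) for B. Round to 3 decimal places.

μ ≈ 6.734

B = G + 2I has rows (6, 2); (2, 8)
w1 = Bv₀ = (8, -12)
w2 = Bw1 = (24, -80)
Bw2 = (-16, -592)
w2·Bw2 = 46976; w2·w2 = 6976; μ ≈ 46976/6976 = 6.734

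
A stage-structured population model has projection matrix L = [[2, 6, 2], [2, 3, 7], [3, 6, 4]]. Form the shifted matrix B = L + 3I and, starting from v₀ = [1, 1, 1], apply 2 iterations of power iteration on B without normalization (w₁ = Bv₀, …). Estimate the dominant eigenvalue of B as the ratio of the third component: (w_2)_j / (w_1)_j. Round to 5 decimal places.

B = L + 3I has rows (5, 6, 2); (2, 6, 7); (3, 6, 7)
w1 = Bv₀ = (5·1 + 6·1 + 2·1; 2·1 + 6·1 + 7·1; 3·1 + 6·1 + 7·1) = (13, 15, 16)
w2 = Bw1 = (5·13 + 6·15 + 2·16; 2·13 + 6·15 + 7·16; 3·13 + 6·15 + 7·16) = (187, 228, 241)
Ratio: 241/16 = 15.06250

μ ≈ 15.06250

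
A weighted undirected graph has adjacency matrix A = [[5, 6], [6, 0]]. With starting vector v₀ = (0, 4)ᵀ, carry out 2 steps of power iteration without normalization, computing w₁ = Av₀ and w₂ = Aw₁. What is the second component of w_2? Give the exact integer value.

144

w1 = Av₀ = (5·0 + 6·4; 6·0 + 0·4) = (24, 0)
w2 = Aw1 = (5·24 + 6·0; 6·24 + 0·0) = (120, 144)
The requested component of w2 is 144.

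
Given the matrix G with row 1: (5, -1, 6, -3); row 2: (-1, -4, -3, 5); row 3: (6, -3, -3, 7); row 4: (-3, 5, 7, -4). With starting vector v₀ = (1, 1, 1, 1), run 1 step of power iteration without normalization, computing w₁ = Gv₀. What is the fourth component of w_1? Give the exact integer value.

w1 = Gv₀ = (5·1 + (-1)·1 + 6·1 + (-3)·1; (-1)·1 + (-4)·1 + (-3)·1 + 5·1; 6·1 + (-3)·1 + (-3)·1 + 7·1; (-3)·1 + 5·1 + 7·1 + (-4)·1) = (7, -3, 7, 5)
The requested component of w1 is 5.

5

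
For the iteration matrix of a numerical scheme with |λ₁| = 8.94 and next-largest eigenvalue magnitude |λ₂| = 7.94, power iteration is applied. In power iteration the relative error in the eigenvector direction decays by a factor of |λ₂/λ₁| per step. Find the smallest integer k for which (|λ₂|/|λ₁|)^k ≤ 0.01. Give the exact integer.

39

|λ₂/λ₁| = 7.94/8.94 = 0.88814
Need k ≥ ln(0.01) / ln(0.88814) = -4.6052 / -0.1186 ≈ 38.822
Smallest integer k satisfying the bound: 39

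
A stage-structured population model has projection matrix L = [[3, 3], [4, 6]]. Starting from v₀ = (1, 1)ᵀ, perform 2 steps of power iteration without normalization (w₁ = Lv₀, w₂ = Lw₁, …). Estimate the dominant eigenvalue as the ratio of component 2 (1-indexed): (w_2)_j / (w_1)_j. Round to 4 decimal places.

8.4000

w1 = Lv₀ = (6, 10)
w2 = Lw1 = (48, 84)
Ratio at component: 84 / 10 = 8.4000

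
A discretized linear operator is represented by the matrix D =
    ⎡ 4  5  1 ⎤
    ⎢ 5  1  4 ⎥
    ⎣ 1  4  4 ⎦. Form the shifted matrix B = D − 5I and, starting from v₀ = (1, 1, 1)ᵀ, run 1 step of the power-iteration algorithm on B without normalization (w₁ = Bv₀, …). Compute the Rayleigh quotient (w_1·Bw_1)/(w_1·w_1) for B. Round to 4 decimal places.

B = D − 5I has rows (-1, 5, 1); (5, -4, 4); (1, 4, -1)
w1 = Bv₀ = ((-1)·1 + 5·1 + 1·1; 5·1 + (-4)·1 + 4·1; 1·1 + 4·1 + (-1)·1) = (5, 5, 4)
Bw1 = (24, 21, 21)
w1·Bw1 = 309; w1·w1 = 66; μ ≈ 309/66 = 4.6818

μ ≈ 4.6818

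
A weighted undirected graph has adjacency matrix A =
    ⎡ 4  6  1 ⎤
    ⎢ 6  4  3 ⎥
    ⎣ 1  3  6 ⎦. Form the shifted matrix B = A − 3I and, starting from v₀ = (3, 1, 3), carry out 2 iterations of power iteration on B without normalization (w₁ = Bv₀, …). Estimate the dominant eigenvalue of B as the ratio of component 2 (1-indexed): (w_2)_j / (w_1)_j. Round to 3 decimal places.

5.179

B = A − 3I has rows (1, 6, 1); (6, 1, 3); (1, 3, 3)
w1 = Bv₀ = (1·3 + 6·1 + 1·3; 6·3 + 1·1 + 3·3; 1·3 + 3·1 + 3·3) = (12, 28, 15)
w2 = Bw1 = (1·12 + 6·28 + 1·15; 6·12 + 1·28 + 3·15; 1·12 + 3·28 + 3·15) = (195, 145, 141)
Ratio: 145/28 = 5.179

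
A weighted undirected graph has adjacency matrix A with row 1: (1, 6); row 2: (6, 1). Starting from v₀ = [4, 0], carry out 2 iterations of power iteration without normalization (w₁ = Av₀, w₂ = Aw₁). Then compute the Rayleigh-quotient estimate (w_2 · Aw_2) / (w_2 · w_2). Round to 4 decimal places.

4.5215

w1 = Av₀ = (1·4 + 6·0; 6·4 + 1·0) = (4, 24)
w2 = Aw1 = (1·4 + 6·24; 6·4 + 1·24) = (148, 48)
Aw2 = (436, 936)
w2·Aw2 = 148·436 + 48·936 = 109456; w2·w2 = 148·148 + 48·48 = 24208
λ ≈ 109456/24208 = 4.5215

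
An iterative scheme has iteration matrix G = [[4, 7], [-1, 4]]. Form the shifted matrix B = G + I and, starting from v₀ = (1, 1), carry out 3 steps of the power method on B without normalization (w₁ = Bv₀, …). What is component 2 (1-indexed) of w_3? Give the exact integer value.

-48

B = G + I has rows (5, 7); (-1, 5)
w1 = Bv₀ = (12, 4)
w2 = Bw1 = (88, 8)
w3 = Bw2 = (496, -48)
Requested component of w3: -48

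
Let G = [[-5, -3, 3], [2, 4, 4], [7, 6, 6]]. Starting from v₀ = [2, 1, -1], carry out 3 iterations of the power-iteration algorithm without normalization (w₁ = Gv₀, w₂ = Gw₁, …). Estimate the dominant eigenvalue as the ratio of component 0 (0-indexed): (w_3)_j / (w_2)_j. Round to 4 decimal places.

λ ≈ -6.2000

w1 = Gv₀ = ((-5)·2 + (-3)·1 + 3·(-1); 2·2 + 4·1 + 4·(-1); 7·2 + 6·1 + 6·(-1)) = (-16, 4, 14)
w2 = Gw1 = ((-5)·(-16) + (-3)·4 + 3·14; 2·(-16) + 4·4 + 4·14; 7·(-16) + 6·4 + 6·14) = (110, 40, -4)
w3 = Gw2 = (-682, 364, 986)
Ratio at component: -682 / 110 = -6.2000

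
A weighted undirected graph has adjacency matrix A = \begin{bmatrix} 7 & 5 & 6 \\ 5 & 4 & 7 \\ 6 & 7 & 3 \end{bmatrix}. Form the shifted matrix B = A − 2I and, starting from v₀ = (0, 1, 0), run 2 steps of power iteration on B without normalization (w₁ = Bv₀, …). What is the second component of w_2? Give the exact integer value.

78

B = A − 2I has rows (5, 5, 6); (5, 2, 7); (6, 7, 1)
w1 = Bv₀ = (5·0 + 5·1 + 6·0; 5·0 + 2·1 + 7·0; 6·0 + 7·1 + 1·0) = (5, 2, 7)
w2 = Bw1 = (5·5 + 5·2 + 6·7; 5·5 + 2·2 + 7·7; 6·5 + 7·2 + 1·7) = (77, 78, 51)
Requested component of w2: 78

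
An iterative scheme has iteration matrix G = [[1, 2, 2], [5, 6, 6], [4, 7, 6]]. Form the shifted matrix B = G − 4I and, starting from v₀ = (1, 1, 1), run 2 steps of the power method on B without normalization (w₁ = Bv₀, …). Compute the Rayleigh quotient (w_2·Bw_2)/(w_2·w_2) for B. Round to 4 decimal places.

10.0356

B = G − 4I has rows (-3, 2, 2); (5, 2, 6); (4, 7, 2)
w1 = Bv₀ = ((-3)·1 + 2·1 + 2·1; 5·1 + 2·1 + 6·1; 4·1 + 7·1 + 2·1) = (1, 13, 13)
w2 = Bw1 = ((-3)·1 + 2·13 + 2·13; 5·1 + 2·13 + 6·13; 4·1 + 7·13 + 2·13) = (49, 109, 121)
Bw2 = (313, 1189, 1201)
w2·Bw2 = 290259; w2·w2 = 28923; μ ≈ 290259/28923 = 10.0356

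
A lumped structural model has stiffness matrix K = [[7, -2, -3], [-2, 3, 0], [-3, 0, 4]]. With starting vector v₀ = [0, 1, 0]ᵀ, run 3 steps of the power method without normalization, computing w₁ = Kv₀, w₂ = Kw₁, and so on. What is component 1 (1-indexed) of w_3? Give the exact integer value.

w1 = Kv₀ = (-2, 3, 0)
w2 = Kw1 = (-20, 13, 6)
w3 = Kw2 = (-184, 79, 84)
The requested component of w3 is -184.

-184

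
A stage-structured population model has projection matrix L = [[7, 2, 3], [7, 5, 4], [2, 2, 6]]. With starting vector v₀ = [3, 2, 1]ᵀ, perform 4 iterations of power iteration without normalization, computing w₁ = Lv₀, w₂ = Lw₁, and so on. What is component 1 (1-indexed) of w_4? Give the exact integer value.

45150

w1 = Lv₀ = (7·3 + 2·2 + 3·1; 7·3 + 5·2 + 4·1; 2·3 + 2·2 + 6·1) = (28, 35, 16)
w2 = Lw1 = (7·28 + 2·35 + 3·16; 7·28 + 5·35 + 4·16; 2·28 + 2·35 + 6·16) = (314, 435, 222)
w3 = Lw2 = (3734, 5261, 2830)
w4 = Lw3 = (45150, 63763, 34970)
The requested component of w4 is 45150.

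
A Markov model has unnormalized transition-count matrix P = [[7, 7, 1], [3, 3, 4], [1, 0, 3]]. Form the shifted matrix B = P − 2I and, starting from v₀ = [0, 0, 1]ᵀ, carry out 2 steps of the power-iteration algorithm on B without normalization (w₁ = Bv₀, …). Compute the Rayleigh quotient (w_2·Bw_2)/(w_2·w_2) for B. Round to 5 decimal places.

7.70414

B = P − 2I has rows (5, 7, 1); (3, 1, 4); (1, 0, 1)
w1 = Bv₀ = (1, 4, 1)
w2 = Bw1 = (34, 11, 2)
Bw2 = (249, 121, 36)
w2·Bw2 = 9869; w2·w2 = 1281; μ ≈ 9869/1281 = 7.70414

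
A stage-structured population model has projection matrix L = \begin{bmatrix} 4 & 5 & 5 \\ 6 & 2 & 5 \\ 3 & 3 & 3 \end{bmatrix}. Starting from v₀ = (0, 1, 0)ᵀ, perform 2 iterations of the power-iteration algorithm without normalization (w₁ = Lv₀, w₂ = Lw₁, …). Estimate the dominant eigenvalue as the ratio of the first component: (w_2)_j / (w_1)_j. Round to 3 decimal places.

w1 = Lv₀ = (4·0 + 5·1 + 5·0; 6·0 + 2·1 + 5·0; 3·0 + 3·1 + 3·0) = (5, 2, 3)
w2 = Lw1 = (4·5 + 5·2 + 5·3; 6·5 + 2·2 + 5·3; 3·5 + 3·2 + 3·3) = (45, 49, 30)
Ratio at component: 45 / 5 = 9.000

9.000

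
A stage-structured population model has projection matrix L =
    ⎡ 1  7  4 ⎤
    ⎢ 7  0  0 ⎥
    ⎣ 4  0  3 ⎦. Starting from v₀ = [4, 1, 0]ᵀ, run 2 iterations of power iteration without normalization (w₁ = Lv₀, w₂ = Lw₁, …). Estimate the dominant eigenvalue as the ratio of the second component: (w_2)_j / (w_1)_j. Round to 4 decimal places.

w1 = Lv₀ = (11, 28, 16)
w2 = Lw1 = (271, 77, 92)
Ratio at component: 77 / 28 = 2.7500

λ ≈ 2.7500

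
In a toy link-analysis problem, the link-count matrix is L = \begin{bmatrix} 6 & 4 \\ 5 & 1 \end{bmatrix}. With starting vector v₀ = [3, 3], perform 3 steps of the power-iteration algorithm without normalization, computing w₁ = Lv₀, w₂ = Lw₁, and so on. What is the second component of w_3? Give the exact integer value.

w1 = Lv₀ = (6·3 + 4·3; 5·3 + 1·3) = (30, 18)
w2 = Lw1 = (6·30 + 4·18; 5·30 + 1·18) = (252, 168)
w3 = Lw2 = (2184, 1428)
The requested component of w3 is 1428.

1428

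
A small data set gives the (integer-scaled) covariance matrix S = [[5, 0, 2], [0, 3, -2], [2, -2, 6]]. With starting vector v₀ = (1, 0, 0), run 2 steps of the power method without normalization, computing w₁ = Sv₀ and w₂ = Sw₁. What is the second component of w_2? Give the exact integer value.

w1 = Sv₀ = (5·1 + 0·0 + 2·0; 0·1 + 3·0 + (-2)·0; 2·1 + (-2)·0 + 6·0) = (5, 0, 2)
w2 = Sw1 = (5·5 + 0·0 + 2·2; 0·5 + 3·0 + (-2)·2; 2·5 + (-2)·0 + 6·2) = (29, -4, 22)
The requested component of w2 is -4.

-4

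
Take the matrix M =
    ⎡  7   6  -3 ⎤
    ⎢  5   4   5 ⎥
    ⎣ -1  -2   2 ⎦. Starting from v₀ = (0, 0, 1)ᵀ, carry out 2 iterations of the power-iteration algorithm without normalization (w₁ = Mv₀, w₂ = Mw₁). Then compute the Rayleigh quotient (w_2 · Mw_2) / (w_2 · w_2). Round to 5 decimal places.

λ ≈ 5.66667

w1 = Mv₀ = (-3, 5, 2)
w2 = Mw1 = (3, 15, -3)
Mw2 = (120, 60, -39)
w2·Mw2 = 3·120 + 15·60 + (-3)·(-39) = 1377; w2·w2 = 3·3 + 15·15 + (-3)·(-3) = 243
λ ≈ 1377/243 = 5.66667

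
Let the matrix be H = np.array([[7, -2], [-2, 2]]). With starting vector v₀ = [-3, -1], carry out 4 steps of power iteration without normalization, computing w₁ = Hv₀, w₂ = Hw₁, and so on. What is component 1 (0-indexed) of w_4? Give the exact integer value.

2906

w1 = Hv₀ = (7·(-3) + (-2)·(-1); (-2)·(-3) + 2·(-1)) = (-19, 4)
w2 = Hw1 = (7·(-19) + (-2)·4; (-2)·(-19) + 2·4) = (-141, 46)
w3 = Hw2 = (-1079, 374)
w4 = Hw3 = (-8301, 2906)
The requested component of w4 is 2906.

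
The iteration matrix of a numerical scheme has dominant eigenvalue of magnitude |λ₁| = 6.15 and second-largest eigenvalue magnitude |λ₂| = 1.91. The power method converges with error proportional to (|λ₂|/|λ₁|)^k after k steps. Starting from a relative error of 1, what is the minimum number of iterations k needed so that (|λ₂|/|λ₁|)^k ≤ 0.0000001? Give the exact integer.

14

|λ₂/λ₁| = 1.91/6.15 = 0.31057
Need k ≥ ln(0.0000001) / ln(0.31057) = -16.1181 / -1.1693 ≈ 13.784
Smallest integer k satisfying the bound: 14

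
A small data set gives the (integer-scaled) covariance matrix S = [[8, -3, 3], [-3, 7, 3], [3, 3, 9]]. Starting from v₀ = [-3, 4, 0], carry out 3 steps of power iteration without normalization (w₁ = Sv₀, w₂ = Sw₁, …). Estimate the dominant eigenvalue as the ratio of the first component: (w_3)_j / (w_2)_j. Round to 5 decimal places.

w1 = Sv₀ = (-36, 37, 3)
w2 = Sw1 = (-390, 376, 30)
w3 = Sw2 = (-4158, 3892, 228)
Ratio at component: -4158 / -390 = 10.66154

10.66154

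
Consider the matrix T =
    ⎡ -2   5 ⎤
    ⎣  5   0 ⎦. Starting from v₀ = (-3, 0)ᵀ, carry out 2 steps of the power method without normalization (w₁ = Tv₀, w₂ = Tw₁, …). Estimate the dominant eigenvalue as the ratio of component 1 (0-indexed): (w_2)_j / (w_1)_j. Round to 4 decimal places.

w1 = Tv₀ = ((-2)·(-3) + 5·0; 5·(-3) + 0·0) = (6, -15)
w2 = Tw1 = ((-2)·6 + 5·(-15); 5·6 + 0·(-15)) = (-87, 30)
Ratio at component: 30 / -15 = -2.0000

λ ≈ -2.0000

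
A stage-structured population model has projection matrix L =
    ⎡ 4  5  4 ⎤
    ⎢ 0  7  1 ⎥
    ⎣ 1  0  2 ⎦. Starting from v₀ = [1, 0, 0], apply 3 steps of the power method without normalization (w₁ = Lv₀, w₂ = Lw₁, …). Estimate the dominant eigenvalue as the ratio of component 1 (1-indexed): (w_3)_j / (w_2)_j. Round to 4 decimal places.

λ ≈ 5.4500

w1 = Lv₀ = (4·1 + 5·0 + 4·0; 0·1 + 7·0 + 1·0; 1·1 + 0·0 + 2·0) = (4, 0, 1)
w2 = Lw1 = (4·4 + 5·0 + 4·1; 0·4 + 7·0 + 1·1; 1·4 + 0·0 + 2·1) = (20, 1, 6)
w3 = Lw2 = (109, 13, 32)
Ratio at component: 109 / 20 = 5.4500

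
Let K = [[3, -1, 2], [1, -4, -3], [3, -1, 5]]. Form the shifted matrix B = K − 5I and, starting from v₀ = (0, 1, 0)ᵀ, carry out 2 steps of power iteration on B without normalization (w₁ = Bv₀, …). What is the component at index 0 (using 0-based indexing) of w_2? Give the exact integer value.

B = K − 5I has rows (-2, -1, 2); (1, -9, -3); (3, -1, 0)
w1 = Bv₀ = ((-2)·0 + (-1)·1 + 2·0; 1·0 + (-9)·1 + (-3)·0; 3·0 + (-1)·1 + 0·0) = (-1, -9, -1)
w2 = Bw1 = ((-2)·(-1) + (-1)·(-9) + 2·(-1); 1·(-1) + (-9)·(-9) + (-3)·(-1); 3·(-1) + (-1)·(-9) + 0·(-1)) = (9, 83, 6)
Requested component of w2: 9

9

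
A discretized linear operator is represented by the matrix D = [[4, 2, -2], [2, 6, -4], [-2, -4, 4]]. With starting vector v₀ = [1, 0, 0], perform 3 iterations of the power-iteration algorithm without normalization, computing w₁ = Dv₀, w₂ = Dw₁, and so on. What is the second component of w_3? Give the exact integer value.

312

w1 = Dv₀ = (4·1 + 2·0 + (-2)·0; 2·1 + 6·0 + (-4)·0; (-2)·1 + (-4)·0 + 4·0) = (4, 2, -2)
w2 = Dw1 = (4·4 + 2·2 + (-2)·(-2); 2·4 + 6·2 + (-4)·(-2); (-2)·4 + (-4)·2 + 4·(-2)) = (24, 28, -24)
w3 = Dw2 = (200, 312, -256)
The requested component of w3 is 312.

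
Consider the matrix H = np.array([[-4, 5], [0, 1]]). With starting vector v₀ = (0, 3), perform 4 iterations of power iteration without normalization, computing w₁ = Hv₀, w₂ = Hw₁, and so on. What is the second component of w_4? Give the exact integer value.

3

w1 = Hv₀ = (15, 3)
w2 = Hw1 = (-45, 3)
w3 = Hw2 = (195, 3)
w4 = Hw3 = (-765, 3)
The requested component of w4 is 3.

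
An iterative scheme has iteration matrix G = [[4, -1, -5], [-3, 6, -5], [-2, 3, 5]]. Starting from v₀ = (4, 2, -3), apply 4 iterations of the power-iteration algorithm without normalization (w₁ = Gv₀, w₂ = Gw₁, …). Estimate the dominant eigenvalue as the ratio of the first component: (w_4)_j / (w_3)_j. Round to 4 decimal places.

6.2077

w1 = Gv₀ = (4·4 + (-1)·2 + (-5)·(-3); (-3)·4 + 6·2 + (-5)·(-3); (-2)·4 + 3·2 + 5·(-3)) = (29, 15, -17)
w2 = Gw1 = (4·29 + (-1)·15 + (-5)·(-17); (-3)·29 + 6·15 + (-5)·(-17); (-2)·29 + 3·15 + 5·(-17)) = (186, 88, -98)
w3 = Gw2 = (1146, 460, -598)
w4 = Gw3 = (7114, 2312, -3902)
Ratio at component: 7114 / 1146 = 6.2077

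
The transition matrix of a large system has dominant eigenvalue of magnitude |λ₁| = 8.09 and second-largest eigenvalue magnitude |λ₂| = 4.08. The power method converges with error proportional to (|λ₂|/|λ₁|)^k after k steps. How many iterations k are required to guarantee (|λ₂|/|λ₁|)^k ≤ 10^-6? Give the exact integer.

|λ₂/λ₁| = 4.08/8.09 = 0.50433
Need k ≥ ln(10^-6) / ln(0.50433) = -13.8155 / -0.6845 ≈ 20.182
Smallest integer k satisfying the bound: 21

21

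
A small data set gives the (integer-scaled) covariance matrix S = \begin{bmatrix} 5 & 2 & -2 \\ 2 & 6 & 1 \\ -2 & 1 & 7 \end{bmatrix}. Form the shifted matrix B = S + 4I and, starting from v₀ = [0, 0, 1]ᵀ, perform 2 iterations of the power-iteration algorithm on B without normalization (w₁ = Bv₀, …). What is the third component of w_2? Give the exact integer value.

126

B = S + 4I has rows (9, 2, -2); (2, 10, 1); (-2, 1, 11)
w1 = Bv₀ = (9·0 + 2·0 + (-2)·1; 2·0 + 10·0 + 1·1; (-2)·0 + 1·0 + 11·1) = (-2, 1, 11)
w2 = Bw1 = (9·(-2) + 2·1 + (-2)·11; 2·(-2) + 10·1 + 1·11; (-2)·(-2) + 1·1 + 11·11) = (-38, 17, 126)
Requested component of w2: 126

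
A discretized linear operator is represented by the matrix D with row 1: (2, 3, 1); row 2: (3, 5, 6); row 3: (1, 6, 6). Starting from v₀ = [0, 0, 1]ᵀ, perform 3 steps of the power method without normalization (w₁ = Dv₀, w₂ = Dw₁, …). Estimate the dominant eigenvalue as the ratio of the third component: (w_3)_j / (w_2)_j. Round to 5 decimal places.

w1 = Dv₀ = (1, 6, 6)
w2 = Dw1 = (26, 69, 73)
w3 = Dw2 = (332, 861, 878)
Ratio at component: 878 / 73 = 12.02740

12.02740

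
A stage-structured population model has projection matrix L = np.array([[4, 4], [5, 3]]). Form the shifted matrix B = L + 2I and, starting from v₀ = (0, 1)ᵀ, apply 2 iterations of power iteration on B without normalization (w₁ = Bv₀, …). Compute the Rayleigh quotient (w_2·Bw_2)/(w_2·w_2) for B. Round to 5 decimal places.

μ ≈ 9.98763

B = L + 2I has rows (6, 4); (5, 5)
w1 = Bv₀ = (6·0 + 4·1; 5·0 + 5·1) = (4, 5)
w2 = Bw1 = (6·4 + 4·5; 5·4 + 5·5) = (44, 45)
Bw2 = (444, 445)
w2·Bw2 = 39561; w2·w2 = 3961; μ ≈ 39561/3961 = 9.98763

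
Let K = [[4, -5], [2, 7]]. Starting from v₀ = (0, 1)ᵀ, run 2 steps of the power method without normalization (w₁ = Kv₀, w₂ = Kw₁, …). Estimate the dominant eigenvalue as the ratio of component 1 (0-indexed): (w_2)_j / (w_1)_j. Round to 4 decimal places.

w1 = Kv₀ = (4·0 + (-5)·1; 2·0 + 7·1) = (-5, 7)
w2 = Kw1 = (4·(-5) + (-5)·7; 2·(-5) + 7·7) = (-55, 39)
Ratio at component: 39 / 7 = 5.5714

λ ≈ 5.5714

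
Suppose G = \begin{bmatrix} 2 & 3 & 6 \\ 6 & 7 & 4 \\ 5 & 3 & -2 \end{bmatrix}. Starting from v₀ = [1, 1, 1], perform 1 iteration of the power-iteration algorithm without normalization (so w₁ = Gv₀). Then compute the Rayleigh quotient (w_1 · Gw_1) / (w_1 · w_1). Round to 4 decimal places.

w1 = Gv₀ = (11, 17, 6)
Gw1 = (109, 209, 94)
w1·Gw1 = 11·109 + 17·209 + 6·94 = 5316; w1·w1 = 11·11 + 17·17 + 6·6 = 446
λ ≈ 5316/446 = 11.9193

11.9193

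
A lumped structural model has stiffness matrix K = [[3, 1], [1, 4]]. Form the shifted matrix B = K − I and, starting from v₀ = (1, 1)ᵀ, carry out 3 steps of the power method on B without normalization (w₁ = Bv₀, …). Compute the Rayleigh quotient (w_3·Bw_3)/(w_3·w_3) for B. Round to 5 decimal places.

B = K − I has rows (2, 1); (1, 3)
w1 = Bv₀ = (2·1 + 1·1; 1·1 + 3·1) = (3, 4)
w2 = Bw1 = (2·3 + 1·4; 1·3 + 3·4) = (10, 15)
w3 = Bw2 = (35, 55)
Bw3 = (125, 200)
w3·Bw3 = 15375; w3·w3 = 4250; μ ≈ 15375/4250 = 3.61765

μ ≈ 3.61765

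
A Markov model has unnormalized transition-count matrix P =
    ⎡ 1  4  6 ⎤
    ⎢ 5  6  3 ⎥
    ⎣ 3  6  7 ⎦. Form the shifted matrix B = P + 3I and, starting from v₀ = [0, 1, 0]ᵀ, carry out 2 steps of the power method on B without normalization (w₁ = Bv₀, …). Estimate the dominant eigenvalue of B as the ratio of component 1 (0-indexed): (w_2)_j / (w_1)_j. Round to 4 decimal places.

B = P + 3I has rows (4, 4, 6); (5, 9, 3); (3, 6, 10)
w1 = Bv₀ = (4·0 + 4·1 + 6·0; 5·0 + 9·1 + 3·0; 3·0 + 6·1 + 10·0) = (4, 9, 6)
w2 = Bw1 = (4·4 + 4·9 + 6·6; 5·4 + 9·9 + 3·6; 3·4 + 6·9 + 10·6) = (88, 119, 126)
Ratio: 119/9 = 13.2222

μ ≈ 13.2222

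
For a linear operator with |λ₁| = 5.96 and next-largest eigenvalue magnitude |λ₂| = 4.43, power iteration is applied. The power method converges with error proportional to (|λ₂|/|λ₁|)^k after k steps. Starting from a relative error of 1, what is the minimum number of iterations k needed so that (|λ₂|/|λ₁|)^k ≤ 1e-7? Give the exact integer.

|λ₂/λ₁| = 4.43/5.96 = 0.74329
Need k ≥ ln(1e-7) / ln(0.74329) = -16.1181 / -0.2967 ≈ 54.330
Smallest integer k satisfying the bound: 55

55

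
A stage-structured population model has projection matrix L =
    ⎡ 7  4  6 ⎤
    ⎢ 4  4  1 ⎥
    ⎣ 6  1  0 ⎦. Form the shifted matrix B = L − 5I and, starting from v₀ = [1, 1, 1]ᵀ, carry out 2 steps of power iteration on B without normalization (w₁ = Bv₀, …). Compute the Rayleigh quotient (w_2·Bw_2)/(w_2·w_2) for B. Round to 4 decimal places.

5.2206

B = L − 5I has rows (2, 4, 6); (4, -1, 1); (6, 1, -5)
w1 = Bv₀ = (2·1 + 4·1 + 6·1; 4·1 + (-1)·1 + 1·1; 6·1 + 1·1 + (-5)·1) = (12, 4, 2)
w2 = Bw1 = (2·12 + 4·4 + 6·2; 4·12 + (-1)·4 + 1·2; 6·12 + 1·4 + (-5)·2) = (52, 46, 66)
Bw2 = (684, 228, 28)
w2·Bw2 = 47904; w2·w2 = 9176; μ ≈ 47904/9176 = 5.2206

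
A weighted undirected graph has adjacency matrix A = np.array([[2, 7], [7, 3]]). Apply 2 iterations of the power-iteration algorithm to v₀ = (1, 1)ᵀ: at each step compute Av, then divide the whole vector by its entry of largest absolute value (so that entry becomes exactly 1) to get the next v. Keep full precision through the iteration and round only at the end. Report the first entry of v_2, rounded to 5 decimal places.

0.94624

Av0 = (9.000000, 10.000000); divide by 10.000000 → v1 = (0.900000, 1.000000)
Av1 = (8.800000, 9.300000); divide by 9.300000 → v2 = (0.946237, 1.000000)
Requested entry of v2: 88/93 = 0.94624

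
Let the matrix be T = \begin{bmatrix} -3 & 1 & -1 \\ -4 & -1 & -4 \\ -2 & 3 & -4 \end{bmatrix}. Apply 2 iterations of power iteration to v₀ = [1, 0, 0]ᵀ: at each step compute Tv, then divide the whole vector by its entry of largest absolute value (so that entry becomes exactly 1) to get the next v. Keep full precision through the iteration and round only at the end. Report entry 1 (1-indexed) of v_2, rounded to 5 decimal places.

Tv0 = (-3.000000, -4.000000, -2.000000); divide by -4.000000 → v1 = (0.750000, 1.000000, 0.500000)
Tv1 = (-1.750000, -6.000000, -0.500000); divide by -6.000000 → v2 = (0.291667, 1.000000, 0.083333)
Requested entry of v2: 7/24 = 0.29167

0.29167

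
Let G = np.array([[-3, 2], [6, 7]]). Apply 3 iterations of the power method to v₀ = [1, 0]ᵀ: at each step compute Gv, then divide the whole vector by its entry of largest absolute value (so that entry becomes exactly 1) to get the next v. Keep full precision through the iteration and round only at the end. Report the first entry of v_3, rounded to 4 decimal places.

-0.0510

Gv0 = (-3.00000, 6.00000); divide by 6.00000 → v1 = (-0.50000, 1.00000)
Gv1 = (3.50000, 4.00000); divide by 4.00000 → v2 = (0.87500, 1.00000)
Gv2 = (-0.62500, 12.25000); divide by 12.25000 → v3 = (-0.05102, 1.00000)
Requested entry of v3: -15/294 = -0.0510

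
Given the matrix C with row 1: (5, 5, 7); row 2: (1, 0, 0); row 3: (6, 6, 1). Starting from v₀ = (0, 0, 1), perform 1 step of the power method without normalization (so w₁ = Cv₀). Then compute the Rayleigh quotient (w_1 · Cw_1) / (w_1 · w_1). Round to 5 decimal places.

6.74000

w1 = Cv₀ = (7, 0, 1)
Cw1 = (42, 7, 43)
w1·Cw1 = 7·42 + 0·7 + 1·43 = 337; w1·w1 = 7·7 + 0·0 + 1·1 = 50
λ ≈ 337/50 = 6.74000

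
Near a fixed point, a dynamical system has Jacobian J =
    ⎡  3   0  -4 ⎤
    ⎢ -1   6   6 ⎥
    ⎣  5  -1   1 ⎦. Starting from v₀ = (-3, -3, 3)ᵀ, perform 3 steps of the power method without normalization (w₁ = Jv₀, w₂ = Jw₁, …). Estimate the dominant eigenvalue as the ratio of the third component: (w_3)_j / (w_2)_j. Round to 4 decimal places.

w1 = Jv₀ = (-21, 3, -9)
w2 = Jw1 = (-27, -15, -117)
w3 = Jw2 = (387, -765, -237)
Ratio at component: -237 / -117 = 2.0256

2.0256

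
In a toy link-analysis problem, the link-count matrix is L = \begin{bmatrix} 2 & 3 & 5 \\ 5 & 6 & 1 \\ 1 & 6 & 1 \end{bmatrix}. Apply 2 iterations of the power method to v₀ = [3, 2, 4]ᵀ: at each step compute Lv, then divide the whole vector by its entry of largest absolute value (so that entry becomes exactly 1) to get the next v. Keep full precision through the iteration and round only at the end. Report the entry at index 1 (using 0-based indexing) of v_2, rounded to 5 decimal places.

Lv0 = (32.000000, 31.000000, 19.000000); divide by 32.000000 → v1 = (1.000000, 0.968750, 0.593750)
Lv1 = (7.875000, 11.406250, 7.406250); divide by 11.406250 → v2 = (0.690411, 1.000000, 0.649315)
Requested entry of v2: 365/365 = 1.00000

1.00000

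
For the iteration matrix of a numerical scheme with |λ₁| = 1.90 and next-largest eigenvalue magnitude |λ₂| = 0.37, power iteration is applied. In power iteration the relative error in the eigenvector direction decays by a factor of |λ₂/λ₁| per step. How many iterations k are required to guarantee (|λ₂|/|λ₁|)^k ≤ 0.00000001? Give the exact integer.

12

|λ₂/λ₁| = 0.37/1.90 = 0.19474
Need k ≥ ln(0.00000001) / ln(0.19474) = -18.4207 / -1.6361 ≈ 11.259
Smallest integer k satisfying the bound: 12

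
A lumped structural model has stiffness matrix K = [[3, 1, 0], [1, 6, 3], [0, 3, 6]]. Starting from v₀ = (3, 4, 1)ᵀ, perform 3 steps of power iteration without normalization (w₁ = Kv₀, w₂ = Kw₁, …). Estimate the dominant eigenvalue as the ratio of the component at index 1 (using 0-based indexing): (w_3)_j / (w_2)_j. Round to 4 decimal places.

λ ≈ 8.6842

w1 = Kv₀ = (3·3 + 1·4 + 0·1; 1·3 + 6·4 + 3·1; 0·3 + 3·4 + 6·1) = (13, 30, 18)
w2 = Kw1 = (3·13 + 1·30 + 0·18; 1·13 + 6·30 + 3·18; 0·13 + 3·30 + 6·18) = (69, 247, 198)
w3 = Kw2 = (454, 2145, 1929)
Ratio at component: 2145 / 247 = 8.6842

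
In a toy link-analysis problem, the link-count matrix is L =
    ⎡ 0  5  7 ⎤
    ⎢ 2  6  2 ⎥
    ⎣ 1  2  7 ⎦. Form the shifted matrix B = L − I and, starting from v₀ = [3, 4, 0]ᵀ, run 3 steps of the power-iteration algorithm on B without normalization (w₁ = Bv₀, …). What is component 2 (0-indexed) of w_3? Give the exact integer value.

B = L − I has rows (-1, 5, 7); (2, 5, 2); (1, 2, 6)
w1 = Bv₀ = ((-1)·3 + 5·4 + 7·0; 2·3 + 5·4 + 2·0; 1·3 + 2·4 + 6·0) = (17, 26, 11)
w2 = Bw1 = ((-1)·17 + 5·26 + 7·11; 2·17 + 5·26 + 2·11; 1·17 + 2·26 + 6·11) = (190, 186, 135)
w3 = Bw2 = (1685, 1580, 1372)
Requested component of w3: 1372

1372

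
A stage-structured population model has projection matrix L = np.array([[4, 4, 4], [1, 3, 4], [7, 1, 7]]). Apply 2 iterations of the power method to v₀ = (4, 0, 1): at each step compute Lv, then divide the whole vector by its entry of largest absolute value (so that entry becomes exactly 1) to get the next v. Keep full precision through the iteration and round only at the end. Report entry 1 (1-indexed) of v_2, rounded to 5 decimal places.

0.64122

Lv0 = (20.000000, 8.000000, 35.000000); divide by 35.000000 → v1 = (0.571429, 0.228571, 1.000000)
Lv1 = (7.200000, 5.257143, 11.228571); divide by 11.228571 → v2 = (0.641221, 0.468193, 1.000000)
Requested entry of v2: 252/393 = 0.64122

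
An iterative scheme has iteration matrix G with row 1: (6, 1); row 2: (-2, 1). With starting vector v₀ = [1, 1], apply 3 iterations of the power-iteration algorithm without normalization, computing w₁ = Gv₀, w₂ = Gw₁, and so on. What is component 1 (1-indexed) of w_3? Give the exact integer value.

231

w1 = Gv₀ = (6·1 + 1·1; (-2)·1 + 1·1) = (7, -1)
w2 = Gw1 = (6·7 + 1·(-1); (-2)·7 + 1·(-1)) = (41, -15)
w3 = Gw2 = (231, -97)
The requested component of w3 is 231.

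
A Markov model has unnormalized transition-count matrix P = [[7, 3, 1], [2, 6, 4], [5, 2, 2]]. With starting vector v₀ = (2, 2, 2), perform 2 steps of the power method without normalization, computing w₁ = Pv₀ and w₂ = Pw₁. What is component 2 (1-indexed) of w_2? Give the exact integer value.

w1 = Pv₀ = (22, 24, 18)
w2 = Pw1 = (244, 260, 194)
The requested component of w2 is 260.

260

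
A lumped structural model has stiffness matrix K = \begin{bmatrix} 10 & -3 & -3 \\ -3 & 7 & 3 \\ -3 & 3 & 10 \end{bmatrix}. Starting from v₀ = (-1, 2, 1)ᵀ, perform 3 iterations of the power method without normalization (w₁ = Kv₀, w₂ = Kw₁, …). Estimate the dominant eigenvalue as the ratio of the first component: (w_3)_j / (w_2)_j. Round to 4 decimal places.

w1 = Kv₀ = (10·(-1) + (-3)·2 + (-3)·1; (-3)·(-1) + 7·2 + 3·1; (-3)·(-1) + 3·2 + 10·1) = (-19, 20, 19)
w2 = Kw1 = (10·(-19) + (-3)·20 + (-3)·19; (-3)·(-19) + 7·20 + 3·19; (-3)·(-19) + 3·20 + 10·19) = (-307, 254, 307)
w3 = Kw2 = (-4753, 3620, 4753)
Ratio at component: -4753 / -307 = 15.4821

15.4821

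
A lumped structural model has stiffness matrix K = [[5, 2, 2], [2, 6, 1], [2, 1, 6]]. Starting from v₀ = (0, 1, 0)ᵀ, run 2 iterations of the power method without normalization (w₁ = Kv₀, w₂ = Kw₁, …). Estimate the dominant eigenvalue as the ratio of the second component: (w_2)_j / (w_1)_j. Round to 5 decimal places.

w1 = Kv₀ = (2, 6, 1)
w2 = Kw1 = (24, 41, 16)
Ratio at component: 41 / 6 = 6.83333

6.83333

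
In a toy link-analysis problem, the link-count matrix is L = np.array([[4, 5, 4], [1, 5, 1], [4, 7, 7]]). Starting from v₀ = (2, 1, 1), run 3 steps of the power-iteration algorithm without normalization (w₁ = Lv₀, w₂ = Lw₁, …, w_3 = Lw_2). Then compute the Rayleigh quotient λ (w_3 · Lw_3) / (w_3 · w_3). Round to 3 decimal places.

λ ≈ 11.629

w1 = Lv₀ = (4·2 + 5·1 + 4·1; 1·2 + 5·1 + 1·1; 4·2 + 7·1 + 7·1) = (17, 8, 22)
w2 = Lw1 = (4·17 + 5·8 + 4·22; 1·17 + 5·8 + 1·22; 4·17 + 7·8 + 7·22) = (196, 79, 278)
w3 = Lw2 = (2291, 869, 3283)
Lw3 = (26641, 9919, 38228)
w3·Lw3 = 2291·26641 + 869·9919 + 3283·38228 = 195156666; w3·w3 = 2291·2291 + 869·869 + 3283·3283 = 16781931
λ ≈ 195156666/16781931 = 11.629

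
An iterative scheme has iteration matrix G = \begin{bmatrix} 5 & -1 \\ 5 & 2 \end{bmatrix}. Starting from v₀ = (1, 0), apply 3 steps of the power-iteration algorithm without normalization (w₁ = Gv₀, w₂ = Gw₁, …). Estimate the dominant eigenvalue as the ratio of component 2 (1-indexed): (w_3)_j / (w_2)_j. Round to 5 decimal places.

4.85714

w1 = Gv₀ = (5, 5)
w2 = Gw1 = (20, 35)
w3 = Gw2 = (65, 170)
Ratio at component: 170 / 35 = 4.85714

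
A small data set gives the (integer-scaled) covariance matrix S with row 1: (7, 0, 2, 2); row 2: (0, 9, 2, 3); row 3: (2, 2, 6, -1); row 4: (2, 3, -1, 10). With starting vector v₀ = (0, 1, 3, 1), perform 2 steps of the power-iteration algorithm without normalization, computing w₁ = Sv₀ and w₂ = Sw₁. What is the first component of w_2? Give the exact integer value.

w1 = Sv₀ = (8, 18, 19, 10)
w2 = Sw1 = (114, 230, 156, 151)
The requested component of w2 is 114.

114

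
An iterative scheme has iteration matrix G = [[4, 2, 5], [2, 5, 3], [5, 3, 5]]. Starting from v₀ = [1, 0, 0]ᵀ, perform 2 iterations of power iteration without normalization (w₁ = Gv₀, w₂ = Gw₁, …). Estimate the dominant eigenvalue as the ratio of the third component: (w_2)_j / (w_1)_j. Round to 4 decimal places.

λ ≈ 10.2000

w1 = Gv₀ = (4, 2, 5)
w2 = Gw1 = (45, 33, 51)
Ratio at component: 51 / 5 = 10.2000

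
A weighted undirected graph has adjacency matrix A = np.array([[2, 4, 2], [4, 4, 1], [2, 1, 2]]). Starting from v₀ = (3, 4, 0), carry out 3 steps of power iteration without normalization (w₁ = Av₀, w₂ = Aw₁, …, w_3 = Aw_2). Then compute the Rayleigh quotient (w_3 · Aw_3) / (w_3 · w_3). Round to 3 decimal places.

λ ≈ 7.834

w1 = Av₀ = (2·3 + 4·4 + 2·0; 4·3 + 4·4 + 1·0; 2·3 + 1·4 + 2·0) = (22, 28, 10)
w2 = Aw1 = (2·22 + 4·28 + 2·10; 4·22 + 4·28 + 1·10; 2·22 + 1·28 + 2·10) = (176, 210, 92)
w3 = Aw2 = (1376, 1636, 746)
Aw3 = (10788, 12794, 5880)
w3·Aw3 = 1376·10788 + 1636·12794 + 746·5880 = 40161752; w3·w3 = 1376·1376 + 1636·1636 + 746·746 = 5126388
λ ≈ 40161752/5126388 = 7.834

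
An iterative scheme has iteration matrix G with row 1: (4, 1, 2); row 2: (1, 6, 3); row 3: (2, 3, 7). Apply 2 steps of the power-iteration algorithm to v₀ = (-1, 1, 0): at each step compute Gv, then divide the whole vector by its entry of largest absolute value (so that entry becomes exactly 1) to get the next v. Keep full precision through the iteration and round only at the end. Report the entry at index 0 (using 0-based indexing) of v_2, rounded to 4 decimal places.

Gv0 = (-3.00000, 5.00000, 1.00000); divide by 5.00000 → v1 = (-0.60000, 1.00000, 0.20000)
Gv1 = (-1.00000, 6.00000, 3.20000); divide by 6.00000 → v2 = (-0.16667, 1.00000, 0.53333)
Requested entry of v2: -5/30 = -0.1667

-0.1667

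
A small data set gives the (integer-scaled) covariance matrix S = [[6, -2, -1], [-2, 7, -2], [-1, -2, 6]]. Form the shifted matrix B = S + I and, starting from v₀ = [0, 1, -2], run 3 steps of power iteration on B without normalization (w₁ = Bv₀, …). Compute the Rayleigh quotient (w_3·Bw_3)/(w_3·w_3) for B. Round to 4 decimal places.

B = S + I has rows (7, -2, -1); (-2, 8, -2); (-1, -2, 7)
w1 = Bv₀ = (0, 12, -16)
w2 = Bw1 = (-8, 128, -136)
w3 = Bw2 = (-176, 1312, -1200)
Bw3 = (-2656, 13248, -10848)
w3·Bw3 = 30866432; w3·w3 = 3192320; μ ≈ 30866432/3192320 = 9.6690

μ ≈ 9.6690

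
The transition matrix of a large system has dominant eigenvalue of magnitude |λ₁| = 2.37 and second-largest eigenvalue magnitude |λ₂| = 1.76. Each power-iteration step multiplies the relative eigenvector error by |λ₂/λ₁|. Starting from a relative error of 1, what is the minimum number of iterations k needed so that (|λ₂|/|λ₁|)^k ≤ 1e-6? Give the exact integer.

47

|λ₂/λ₁| = 1.76/2.37 = 0.74262
Need k ≥ ln(1e-6) / ln(0.74262) = -13.8155 / -0.2976 ≈ 46.427
Smallest integer k satisfying the bound: 47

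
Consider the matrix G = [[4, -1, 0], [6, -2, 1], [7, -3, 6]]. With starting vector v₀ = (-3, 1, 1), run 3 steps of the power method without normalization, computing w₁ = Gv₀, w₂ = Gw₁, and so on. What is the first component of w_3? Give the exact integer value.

w1 = Gv₀ = (-13, -19, -18)
w2 = Gw1 = (-33, -58, -142)
w3 = Gw2 = (-74, -224, -909)
The requested component of w3 is -74.

-74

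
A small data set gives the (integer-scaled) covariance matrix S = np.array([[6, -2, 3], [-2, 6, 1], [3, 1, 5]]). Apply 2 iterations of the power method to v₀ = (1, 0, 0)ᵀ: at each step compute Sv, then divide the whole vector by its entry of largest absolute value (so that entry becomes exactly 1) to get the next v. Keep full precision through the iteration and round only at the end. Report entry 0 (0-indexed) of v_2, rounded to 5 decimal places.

Sv0 = (6.000000, -2.000000, 3.000000); divide by 6.000000 → v1 = (1.000000, -0.333333, 0.500000)
Sv1 = (8.166667, -3.500000, 5.166667); divide by 8.166667 → v2 = (1.000000, -0.428571, 0.632653)
Requested entry of v2: 49/49 = 1.00000

1.00000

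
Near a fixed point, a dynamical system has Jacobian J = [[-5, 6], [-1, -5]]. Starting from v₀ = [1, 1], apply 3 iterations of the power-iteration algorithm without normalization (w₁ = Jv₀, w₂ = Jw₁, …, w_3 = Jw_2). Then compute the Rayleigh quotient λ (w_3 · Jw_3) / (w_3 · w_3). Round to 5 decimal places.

w1 = Jv₀ = (1, -6)
w2 = Jw1 = (-41, 29)
w3 = Jw2 = (379, -104)
Jw3 = (-2519, 141)
w3·Jw3 = 379·(-2519) + (-104)·141 = -969365; w3·w3 = 379·379 + (-104)·(-104) = 154457
λ ≈ -969365/154457 = -6.27595

-6.27595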